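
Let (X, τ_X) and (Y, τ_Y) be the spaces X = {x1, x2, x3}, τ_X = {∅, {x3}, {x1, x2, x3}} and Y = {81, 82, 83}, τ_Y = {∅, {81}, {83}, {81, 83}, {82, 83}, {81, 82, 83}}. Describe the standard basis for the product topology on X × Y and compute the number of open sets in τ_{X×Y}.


Basis B = {∅ × ∅, {x3} × {81}, {x3} × {83}, {x3} × {81, 83}, {x3} × {82, 83}, {x1, x2, x3} × {81}, {x1, x2, x3} × {83}, {x3} × {81, 82, 83}, {x1, x2, x3} × {81, 83}, {x1, x2, x3} × {82, 83}, {x1, x2, x3} × {81, 82, 83}}; |τ_{X×Y}| = 18.

Enumerate products U × V with U ∈ τ_X, V ∈ τ_Y (deduplicated):
  ∅ × ∅ = {} (∅)
  {x3} × {81} = {(x3,81)}
  {x3} × {83} = {(x3,83)}
  {x3} × {81, 83} = {(x3,81), (x3,83)}
  {x3} × {82, 83} = {(x3,82), (x3,83)}
  {x1, x2, x3} × {81} = {(x1,81), (x2,81), (x3,81)}
  {x1, x2, x3} × {83} = {(x1,83), (x2,83), (x3,83)}
  {x3} × {81, 82, 83} = {(x3,81), (x3,82), (x3,83)}
  {x1, x2, x3} × {81, 83} = {(x1,81), (x1,83), (x2,81), (x2,83), (x3,81), (x3,83)}
  {x1, x2, x3} × {82, 83} = {(x1,82), (x1,83), (x2,82), (x2,83), (x3,82), (x3,83)}
  {x1, x2, x3} × {81, 82, 83} = {(x1,81), (x1,82), (x1,83), (x2,81), (x2,82), (x2,83), (x3,81), (x3,82), (x3,83)}
These 11 distinct sets form the basis B.
Close under arbitrary unions to get τ_{X×Y}; counting gives |τ_{X×Y}| = 18.


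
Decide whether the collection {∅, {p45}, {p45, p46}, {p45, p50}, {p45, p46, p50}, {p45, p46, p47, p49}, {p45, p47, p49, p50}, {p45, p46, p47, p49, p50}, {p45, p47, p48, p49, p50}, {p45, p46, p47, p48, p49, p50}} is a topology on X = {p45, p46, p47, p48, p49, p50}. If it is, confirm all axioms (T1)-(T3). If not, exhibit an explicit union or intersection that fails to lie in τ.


τ is NOT a topology on X.

Axiom (T1): ∅ ∈ τ? Yes; X ∈ τ? Yes.
Axiom (T2/T3): check pairwise unions and intersections of members of τ.
Counterexample for (T3): {p45, p46, p47, p49} ∩ {p45, p47, p49, p50} = {p45, p47, p49} ∉ τ. Therefore τ is NOT a topology.


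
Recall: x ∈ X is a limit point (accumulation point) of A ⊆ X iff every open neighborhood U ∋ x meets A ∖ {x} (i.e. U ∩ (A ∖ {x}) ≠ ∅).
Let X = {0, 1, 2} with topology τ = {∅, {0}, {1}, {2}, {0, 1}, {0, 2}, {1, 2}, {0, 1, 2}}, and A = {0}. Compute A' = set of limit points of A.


A' = ∅

For each x ∈ X, list the open sets U ∈ τ with x ∈ U, then check whether U ∩ (A ∖ {x}) ≠ ∅ for every such U.
  x = 0: open {0} ∋ x has {0} ∩ (A ∖ {0}) = ∅, so x is NOT a limit point.
  x = 1: open {1} ∋ x has {1} ∩ (A ∖ {1}) = ∅, so x is NOT a limit point.
  x = 2: open {2} ∋ x has {2} ∩ (A ∖ {2}) = ∅, so x is NOT a limit point.
Collecting: A' = ∅.


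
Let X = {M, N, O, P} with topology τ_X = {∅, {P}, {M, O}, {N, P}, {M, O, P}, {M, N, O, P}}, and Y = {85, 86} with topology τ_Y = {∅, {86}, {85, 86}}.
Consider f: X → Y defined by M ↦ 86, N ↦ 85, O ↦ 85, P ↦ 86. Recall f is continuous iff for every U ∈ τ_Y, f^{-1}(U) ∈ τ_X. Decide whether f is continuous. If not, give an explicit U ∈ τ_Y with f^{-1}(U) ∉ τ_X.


f is NOT continuous.

Compute f^{-1}(U) for each U ∈ τ_Y:
  U = ∅: f^{-1}(U) = ∅ ∈ τ_X ✓.
  U = {86}: f^{-1}(U) = {M, P} ∉ τ_X ✗.
  U = {85, 86}: f^{-1}(U) = {M, N, O, P} ∈ τ_X ✓.
Found U = {86} with f^{-1}(U) = {M, P} not in τ_X. Therefore f is NOT continuous.


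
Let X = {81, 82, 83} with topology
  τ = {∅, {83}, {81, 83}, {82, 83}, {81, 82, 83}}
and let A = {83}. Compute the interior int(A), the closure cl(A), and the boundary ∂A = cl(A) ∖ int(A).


int(A) = {83}, cl(A) = {81, 82, 83}, ∂A = {81, 82}.

Closed sets in (X, τ) are complements of opens:
  closed(X, τ) = {∅, {81}, {82}, {81, 82}, {81, 82, 83}}.
int(A) = ⋃ {U ∈ τ : U ⊆ A}. Opens contained in A: ∅, {83}.
Taking the union of these: int(A) = {83}.
cl(A) = ⋂ {C closed : A ⊆ C}. Closed sets containing A: {81, 82, 83}.
Intersecting these: cl(A) = {81, 82, 83}.
∂A = cl(A) ∖ int(A) = {81, 82, 83} ∖ {83} = {81, 82}.


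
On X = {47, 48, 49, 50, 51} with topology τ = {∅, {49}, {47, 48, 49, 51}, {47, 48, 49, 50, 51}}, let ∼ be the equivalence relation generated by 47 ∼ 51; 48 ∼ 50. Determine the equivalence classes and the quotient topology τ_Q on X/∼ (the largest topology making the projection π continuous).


X/∼ = {[47=51], [48=50], [49]}; |τ_Q| = 3.

Equivalence classes: [47=51], [48=50], [49].
Quotient map π: X → X/∼ sends 47 ↦ [47=51], 48 ↦ [48=50], 49 ↦ [49], 50 ↦ [48=50], 51 ↦ [47=51].
For each subset V ⊆ X/∼, compute π^{-1}(V) ⊆ X and check whether π^{-1}(V) ∈ τ. V is open in τ_Q iff π^{-1}(V) ∈ τ.
  V = {}: π^{-1}(V) = ∅ ∈ τ ✓.
  V = {[47=51]}: π^{-1}(V) = {47, 51} ∉ τ ✗.
  V = {[48=50]}: π^{-1}(V) = {48, 50} ∉ τ ✗.
  V = {[47=51], [48=50]}: π^{-1}(V) = {47, 48, 50, 51} ∉ τ ✗.
  V = {[49]}: π^{-1}(V) = {49} ∈ τ ✓.
  V = {[47=51], [49]}: π^{-1}(V) = {47, 49, 51} ∉ τ ✗.
  V = {[48=50], [49]}: π^{-1}(V) = {48, 49, 50} ∉ τ ✗.
  V = {[47=51], [48=50], [49]}: π^{-1}(V) = {47, 48, 49, 50, 51} ∈ τ ✓.
Open sets in the quotient: τ_Q = {{}, {[49]}, {[47=51], [48=50], [49]}} (3 elements).


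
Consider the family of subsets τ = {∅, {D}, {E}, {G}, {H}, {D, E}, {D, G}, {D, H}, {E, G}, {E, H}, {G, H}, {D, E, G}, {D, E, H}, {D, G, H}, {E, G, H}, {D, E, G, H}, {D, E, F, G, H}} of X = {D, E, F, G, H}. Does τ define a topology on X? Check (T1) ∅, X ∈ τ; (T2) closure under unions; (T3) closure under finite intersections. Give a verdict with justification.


τ IS a topology on X.

Axiom (T1): ∅ ∈ τ? Yes; X ∈ τ? Yes.
Axiom (T2/T3): check pairwise unions and intersections of members of τ.
All pairwise intersections and unions checked — each lies in τ. Therefore τ satisfies (T1), (T2), (T3): it IS a topology on X.


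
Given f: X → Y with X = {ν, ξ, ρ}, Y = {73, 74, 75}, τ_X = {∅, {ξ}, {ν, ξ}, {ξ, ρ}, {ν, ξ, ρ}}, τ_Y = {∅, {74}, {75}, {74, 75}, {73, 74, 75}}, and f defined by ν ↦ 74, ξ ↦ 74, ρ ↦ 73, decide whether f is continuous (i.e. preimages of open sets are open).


f IS continuous.

Compute f^{-1}(U) for each U ∈ τ_Y:
  U = ∅: f^{-1}(U) = ∅ ∈ τ_X ✓.
  U = {74}: f^{-1}(U) = {ν, ξ} ∈ τ_X ✓.
  U = {75}: f^{-1}(U) = ∅ ∈ τ_X ✓.
  U = {74, 75}: f^{-1}(U) = {ν, ξ} ∈ τ_X ✓.
  U = {73, 74, 75}: f^{-1}(U) = {ν, ξ, ρ} ∈ τ_X ✓.
Every preimage lies in τ_X, so f IS continuous.


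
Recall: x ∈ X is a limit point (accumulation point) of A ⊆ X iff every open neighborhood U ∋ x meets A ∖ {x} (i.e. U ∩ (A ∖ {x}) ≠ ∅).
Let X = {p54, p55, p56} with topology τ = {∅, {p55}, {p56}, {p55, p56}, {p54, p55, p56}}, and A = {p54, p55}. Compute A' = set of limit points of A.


A' = {p54}

For each x ∈ X, list the open sets U ∈ τ with x ∈ U, then check whether U ∩ (A ∖ {x}) ≠ ∅ for every such U.
  x = p54: opens ∋ x are {p54, p55, p56}; each meets A ∖ {p54}, so x IS a limit point.
  x = p55: open {p55} ∋ x has {p55} ∩ (A ∖ {p55}) = ∅, so x is NOT a limit point.
  x = p56: open {p56} ∋ x has {p56} ∩ (A ∖ {p56}) = ∅, so x is NOT a limit point.
Collecting: A' = {p54}.


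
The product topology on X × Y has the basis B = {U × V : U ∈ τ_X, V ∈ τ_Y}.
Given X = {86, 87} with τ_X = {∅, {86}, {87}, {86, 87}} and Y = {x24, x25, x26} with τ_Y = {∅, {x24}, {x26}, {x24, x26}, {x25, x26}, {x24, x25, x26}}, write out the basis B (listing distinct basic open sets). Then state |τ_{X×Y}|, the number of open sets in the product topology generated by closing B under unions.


Basis B = {∅ × ∅, {86} × {x24}, {86} × {x26}, {87} × {x24}, {87} × {x26}, {86} × {x24, x26}, {86, 87} × {x24}, {86} × {x25, x26}, {86, 87} × {x26}, {87} × {x24, x26}, {87} × {x25, x26}, {86} × {x24, x25, x26}, {87} × {x24, x25, x26}, {86, 87} × {x24, x26}, {86, 87} × {x25, x26}, {86, 87} × {x24, x25, x26}}; |τ_{X×Y}| = 36.

Enumerate products U × V with U ∈ τ_X, V ∈ τ_Y (deduplicated):
  ∅ × ∅ = {} (∅)
  {86} × {x24} = {(86,x24)}
  {86} × {x26} = {(86,x26)}
  {87} × {x24} = {(87,x24)}
  {87} × {x26} = {(87,x26)}
  {86} × {x24, x26} = {(86,x24), (86,x26)}
  {86, 87} × {x24} = {(86,x24), (87,x24)}
  {86} × {x25, x26} = {(86,x25), (86,x26)}
  {86, 87} × {x26} = {(86,x26), (87,x26)}
  {87} × {x24, x26} = {(87,x24), (87,x26)}
  {87} × {x25, x26} = {(87,x25), (87,x26)}
  {86} × {x24, x25, x26} = {(86,x24), (86,x25), (86,x26)}
  {87} × {x24, x25, x26} = {(87,x24), (87,x25), (87,x26)}
  {86, 87} × {x24, x26} = {(86,x24), (86,x26), (87,x24), (87,x26)}
  {86, 87} × {x25, x26} = {(86,x25), (86,x26), (87,x25), (87,x26)}
  {86, 87} × {x24, x25, x26} = {(86,x24), (86,x25), (86,x26), (87,x24), (87,x25), (87,x26)}
These 16 distinct sets form the basis B.
Close under arbitrary unions to get τ_{X×Y}; counting gives |τ_{X×Y}| = 36.


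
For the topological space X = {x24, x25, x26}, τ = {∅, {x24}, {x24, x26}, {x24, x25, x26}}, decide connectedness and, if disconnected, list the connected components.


(X, τ) is connected.

Find clopen sets (U ∈ τ with X ∖ U ∈ τ):
  U = ∅, X ∖ U = {x24, x25, x26} — both open, so U is clopen.
  U = {x24, x25, x26}, X ∖ U = ∅ — both open, so U is clopen.
Only trivial clopens (∅ and X) exist, so (X, τ) is connected.
Compute connected components by grouping points that agree on all clopens:
  component: {x24, x25, x26}


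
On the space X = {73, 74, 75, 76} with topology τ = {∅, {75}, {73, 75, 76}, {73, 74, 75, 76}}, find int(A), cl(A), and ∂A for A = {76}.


int(A) = ∅, cl(A) = {73, 74, 76}, ∂A = {73, 74, 76}.

Closed sets in (X, τ) are complements of opens:
  closed(X, τ) = {∅, {74}, {73, 74, 76}, {73, 74, 75, 76}}.
int(A) = ⋃ {U ∈ τ : U ⊆ A}. Opens contained in A: ∅.
Taking the union of these: int(A) = ∅.
cl(A) = ⋂ {C closed : A ⊆ C}. Closed sets containing A: {73, 74, 76}, {73, 74, 75, 76}.
Intersecting these: cl(A) = {73, 74, 76}.
∂A = cl(A) ∖ int(A) = {73, 74, 76} ∖ ∅ = {73, 74, 76}.


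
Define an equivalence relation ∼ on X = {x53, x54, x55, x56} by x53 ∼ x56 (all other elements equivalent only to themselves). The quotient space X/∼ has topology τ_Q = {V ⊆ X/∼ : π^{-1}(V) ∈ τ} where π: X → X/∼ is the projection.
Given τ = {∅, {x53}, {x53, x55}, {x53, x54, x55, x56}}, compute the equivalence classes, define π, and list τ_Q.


X/∼ = {[x53=x56], [x54], [x55]}; |τ_Q| = 2.

Equivalence classes: [x53=x56], [x54], [x55].
Quotient map π: X → X/∼ sends x53 ↦ [x53=x56], x54 ↦ [x54], x55 ↦ [x55], x56 ↦ [x53=x56].
For each subset V ⊆ X/∼, compute π^{-1}(V) ⊆ X and check whether π^{-1}(V) ∈ τ. V is open in τ_Q iff π^{-1}(V) ∈ τ.
  V = {}: π^{-1}(V) = ∅ ∈ τ ✓.
  V = {[x53=x56]}: π^{-1}(V) = {x53, x56} ∉ τ ✗.
  V = {[x54]}: π^{-1}(V) = {x54} ∉ τ ✗.
  V = {[x53=x56], [x54]}: π^{-1}(V) = {x53, x54, x56} ∉ τ ✗.
  V = {[x55]}: π^{-1}(V) = {x55} ∉ τ ✗.
  V = {[x53=x56], [x55]}: π^{-1}(V) = {x53, x55, x56} ∉ τ ✗.
  V = {[x54], [x55]}: π^{-1}(V) = {x54, x55} ∉ τ ✗.
  V = {[x53=x56], [x54], [x55]}: π^{-1}(V) = {x53, x54, x55, x56} ∈ τ ✓.
Open sets in the quotient: τ_Q = {{}, {[x53=x56], [x54], [x55]}} (2 elements).


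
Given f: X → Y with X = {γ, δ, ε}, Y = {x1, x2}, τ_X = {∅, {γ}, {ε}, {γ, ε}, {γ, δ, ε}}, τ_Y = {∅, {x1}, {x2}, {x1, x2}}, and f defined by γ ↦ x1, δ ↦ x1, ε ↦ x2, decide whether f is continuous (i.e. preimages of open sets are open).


f is NOT continuous.

Compute f^{-1}(U) for each U ∈ τ_Y:
  U = ∅: f^{-1}(U) = ∅ ∈ τ_X ✓.
  U = {x1}: f^{-1}(U) = {γ, δ} ∉ τ_X ✗.
  U = {x2}: f^{-1}(U) = {ε} ∈ τ_X ✓.
  U = {x1, x2}: f^{-1}(U) = {γ, δ, ε} ∈ τ_X ✓.
Found U = {x1} with f^{-1}(U) = {γ, δ} not in τ_X. Therefore f is NOT continuous.


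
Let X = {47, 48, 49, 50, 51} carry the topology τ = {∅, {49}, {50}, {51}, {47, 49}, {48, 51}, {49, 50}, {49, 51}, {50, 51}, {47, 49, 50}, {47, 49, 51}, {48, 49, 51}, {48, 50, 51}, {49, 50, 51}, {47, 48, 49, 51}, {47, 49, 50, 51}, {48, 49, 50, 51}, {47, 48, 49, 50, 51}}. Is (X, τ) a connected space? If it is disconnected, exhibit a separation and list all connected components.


(X, τ) is disconnected; components = [{50}, {47, 49}, {48, 51}].

Find clopen sets (U ∈ τ with X ∖ U ∈ τ):
  U = ∅, X ∖ U = {47, 48, 49, 50, 51} — both open, so U is clopen.
  U = {50}, X ∖ U = {47, 48, 49, 51} — both open, so U is clopen.
  U = {47, 49}, X ∖ U = {48, 50, 51} — both open, so U is clopen.
  U = {48, 51}, X ∖ U = {47, 49, 50} — both open, so U is clopen.
  U = {47, 49, 50}, X ∖ U = {48, 51} — both open, so U is clopen.
  U = {48, 50, 51}, X ∖ U = {47, 49} — both open, so U is clopen.
  U = {47, 48, 49, 51}, X ∖ U = {50} — both open, so U is clopen.
  U = {47, 48, 49, 50, 51}, X ∖ U = ∅ — both open, so U is clopen.
Nontrivial clopen(s) exist: e.g. {47, 48, 49, 51}. So (X, τ) is disconnected.
Compute connected components by grouping points that agree on all clopens:
  component: {50}
  component: {47, 49}
  component: {48, 51}


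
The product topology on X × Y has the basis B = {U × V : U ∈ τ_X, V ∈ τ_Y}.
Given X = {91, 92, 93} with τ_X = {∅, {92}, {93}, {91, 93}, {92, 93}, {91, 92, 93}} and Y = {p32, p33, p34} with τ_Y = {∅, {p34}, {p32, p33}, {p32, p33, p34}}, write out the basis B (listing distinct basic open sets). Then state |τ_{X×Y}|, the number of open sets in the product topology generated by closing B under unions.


Basis B = {∅ × ∅, {92} × {p34}, {93} × {p34}, {91, 93} × {p34}, {92} × {p32, p33}, {92, 93} × {p34}, {93} × {p32, p33}, {91, 92, 93} × {p34}, {92} × {p32, p33, p34}, {93} × {p32, p33, p34}, {91, 93} × {p32, p33}, {92, 93} × {p32, p33}, {91, 93} × {p32, p33, p34}, {91, 92, 93} × {p32, p33}, {92, 93} × {p32, p33, p34}, {91, 92, 93} × {p32, p33, p34}}; |τ_{X×Y}| = 36.

Enumerate products U × V with U ∈ τ_X, V ∈ τ_Y (deduplicated):
  ∅ × ∅ = {} (∅)
  {92} × {p34} = {(92,p34)}
  {93} × {p34} = {(93,p34)}
  {91, 93} × {p34} = {(91,p34), (93,p34)}
  {92} × {p32, p33} = {(92,p32), (92,p33)}
  {92, 93} × {p34} = {(92,p34), (93,p34)}
  {93} × {p32, p33} = {(93,p32), (93,p33)}
  {91, 92, 93} × {p34} = {(91,p34), (92,p34), (93,p34)}
  {92} × {p32, p33, p34} = {(92,p32), (92,p33), (92,p34)}
  {93} × {p32, p33, p34} = {(93,p32), (93,p33), (93,p34)}
  {91, 93} × {p32, p33} = {(91,p32), (91,p33), (93,p32), (93,p33)}
  {92, 93} × {p32, p33} = {(92,p32), (92,p33), (93,p32), (93,p33)}
  {91, 93} × {p32, p33, p34} = {(91,p32), (91,p33), (91,p34), (93,p32), (93,p33), (93,p34)}
  {91, 92, 93} × {p32, p33} = {(91,p32), (91,p33), (92,p32), (92,p33), (93,p32), (93,p33)}
  {92, 93} × {p32, p33, p34} = {(92,p32), (92,p33), (92,p34), (93,p32), (93,p33), (93,p34)}
  {91, 92, 93} × {p32, p33, p34} = {(91,p32), (91,p33), (91,p34), (92,p32), (92,p33), (92,p34), (93,p32), (93,p33), (93,p34)}
These 16 distinct sets form the basis B.
Close under arbitrary unions to get τ_{X×Y}; counting gives |τ_{X×Y}| = 36.


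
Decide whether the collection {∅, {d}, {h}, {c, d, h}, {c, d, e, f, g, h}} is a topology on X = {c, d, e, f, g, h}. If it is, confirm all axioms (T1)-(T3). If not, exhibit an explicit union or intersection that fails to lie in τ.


τ is NOT a topology on X.

Axiom (T1): ∅ ∈ τ? Yes; X ∈ τ? Yes.
Axiom (T2/T3): check pairwise unions and intersections of members of τ.
Counterexample for (T2): {d} ∪ {h} = {d, h} ∉ τ. Therefore τ is NOT a topology.


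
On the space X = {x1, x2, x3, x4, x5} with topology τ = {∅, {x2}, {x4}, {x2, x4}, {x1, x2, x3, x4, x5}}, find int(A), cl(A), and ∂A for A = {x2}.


int(A) = {x2}, cl(A) = {x1, x2, x3, x5}, ∂A = {x1, x3, x5}.

Closed sets in (X, τ) are complements of opens:
  closed(X, τ) = {∅, {x1, x3, x5}, {x1, x2, x3, x5}, {x1, x3, x4, x5}, {x1, x2, x3, x4, x5}}.
int(A) = ⋃ {U ∈ τ : U ⊆ A}. Opens contained in A: ∅, {x2}.
Taking the union of these: int(A) = {x2}.
cl(A) = ⋂ {C closed : A ⊆ C}. Closed sets containing A: {x1, x2, x3, x5}, {x1, x2, x3, x4, x5}.
Intersecting these: cl(A) = {x1, x2, x3, x5}.
∂A = cl(A) ∖ int(A) = {x1, x2, x3, x5} ∖ {x2} = {x1, x3, x5}.


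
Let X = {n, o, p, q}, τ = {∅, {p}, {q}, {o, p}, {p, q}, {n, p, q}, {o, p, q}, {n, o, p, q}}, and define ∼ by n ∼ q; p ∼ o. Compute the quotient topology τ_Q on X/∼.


X/∼ = {[n=q], [o=p]}; |τ_Q| = 3.

Equivalence classes: [n=q], [o=p].
Quotient map π: X → X/∼ sends n ↦ [n=q], o ↦ [o=p], p ↦ [o=p], q ↦ [n=q].
For each subset V ⊆ X/∼, compute π^{-1}(V) ⊆ X and check whether π^{-1}(V) ∈ τ. V is open in τ_Q iff π^{-1}(V) ∈ τ.
  V = {}: π^{-1}(V) = ∅ ∈ τ ✓.
  V = {[n=q]}: π^{-1}(V) = {n, q} ∉ τ ✗.
  V = {[o=p]}: π^{-1}(V) = {o, p} ∈ τ ✓.
  V = {[n=q], [o=p]}: π^{-1}(V) = {n, o, p, q} ∈ τ ✓.
Open sets in the quotient: τ_Q = {{}, {[o=p]}, {[n=q], [o=p]}} (3 elements).


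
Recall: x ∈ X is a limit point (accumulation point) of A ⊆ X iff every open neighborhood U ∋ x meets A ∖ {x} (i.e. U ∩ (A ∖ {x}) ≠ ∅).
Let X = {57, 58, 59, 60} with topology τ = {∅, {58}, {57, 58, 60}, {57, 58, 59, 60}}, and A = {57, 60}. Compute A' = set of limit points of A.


A' = {57, 59, 60}

For each x ∈ X, list the open sets U ∈ τ with x ∈ U, then check whether U ∩ (A ∖ {x}) ≠ ∅ for every such U.
  x = 57: opens ∋ x are {57, 58, 60}, {57, 58, 59, 60}; each meets A ∖ {57}, so x IS a limit point.
  x = 58: open {58} ∋ x has {58} ∩ (A ∖ {58}) = ∅, so x is NOT a limit point.
  x = 59: opens ∋ x are {57, 58, 59, 60}; each meets A ∖ {59}, so x IS a limit point.
  x = 60: opens ∋ x are {57, 58, 60}, {57, 58, 59, 60}; each meets A ∖ {60}, so x IS a limit point.
Collecting: A' = {57, 59, 60}.


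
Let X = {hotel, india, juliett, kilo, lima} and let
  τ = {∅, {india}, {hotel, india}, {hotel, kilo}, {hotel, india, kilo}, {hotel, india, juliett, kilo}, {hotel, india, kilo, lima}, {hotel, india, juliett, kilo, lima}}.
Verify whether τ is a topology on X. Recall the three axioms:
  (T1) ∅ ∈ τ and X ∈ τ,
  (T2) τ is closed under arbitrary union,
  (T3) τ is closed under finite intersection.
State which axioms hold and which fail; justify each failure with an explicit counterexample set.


τ is NOT a topology on X.

Axiom (T1): ∅ ∈ τ? Yes; X ∈ τ? Yes.
Axiom (T2/T3): check pairwise unions and intersections of members of τ.
Counterexample for (T3): {hotel, india} ∩ {hotel, kilo} = {hotel} ∉ τ. Therefore τ is NOT a topology.


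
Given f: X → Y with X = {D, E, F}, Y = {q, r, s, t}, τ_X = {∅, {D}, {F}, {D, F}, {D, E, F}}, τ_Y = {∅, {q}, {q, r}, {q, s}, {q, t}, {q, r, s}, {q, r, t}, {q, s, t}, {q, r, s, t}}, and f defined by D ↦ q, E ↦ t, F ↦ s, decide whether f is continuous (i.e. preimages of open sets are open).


f is NOT continuous.

Compute f^{-1}(U) for each U ∈ τ_Y:
  U = ∅: f^{-1}(U) = ∅ ∈ τ_X ✓.
  U = {q}: f^{-1}(U) = {D} ∈ τ_X ✓.
  U = {q, r}: f^{-1}(U) = {D} ∈ τ_X ✓.
  U = {q, s}: f^{-1}(U) = {D, F} ∈ τ_X ✓.
  U = {q, t}: f^{-1}(U) = {D, E} ∉ τ_X ✗.
  U = {q, r, s}: f^{-1}(U) = {D, F} ∈ τ_X ✓.
  U = {q, r, t}: f^{-1}(U) = {D, E} ∉ τ_X ✗.
  U = {q, s, t}: f^{-1}(U) = {D, E, F} ∈ τ_X ✓.
  U = {q, r, s, t}: f^{-1}(U) = {D, E, F} ∈ τ_X ✓.
Found U = {q, t} with f^{-1}(U) = {D, E} not in τ_X. Therefore f is NOT continuous.


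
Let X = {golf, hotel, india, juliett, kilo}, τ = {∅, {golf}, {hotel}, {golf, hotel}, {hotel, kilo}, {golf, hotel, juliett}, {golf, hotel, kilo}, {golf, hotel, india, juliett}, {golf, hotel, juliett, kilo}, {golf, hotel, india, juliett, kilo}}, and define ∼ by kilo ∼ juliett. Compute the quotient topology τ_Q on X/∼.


X/∼ = {[golf], [hotel], [india], [juliett=kilo]}; |τ_Q| = 6.

Equivalence classes: [golf], [hotel], [india], [juliett=kilo].
Quotient map π: X → X/∼ sends golf ↦ [golf], hotel ↦ [hotel], india ↦ [india], juliett ↦ [juliett=kilo], kilo ↦ [juliett=kilo].
For each subset V ⊆ X/∼, compute π^{-1}(V) ⊆ X and check whether π^{-1}(V) ∈ τ. V is open in τ_Q iff π^{-1}(V) ∈ τ.
  V = {}: π^{-1}(V) = ∅ ∈ τ ✓.
  V = {[golf]}: π^{-1}(V) = {golf} ∈ τ ✓.
  V = {[hotel]}: π^{-1}(V) = {hotel} ∈ τ ✓.
  V = {[golf], [hotel]}: π^{-1}(V) = {golf, hotel} ∈ τ ✓.
  V = {[india]}: π^{-1}(V) = {india} ∉ τ ✗.
  V = {[golf], [india]}: π^{-1}(V) = {golf, india} ∉ τ ✗.
  V = {[hotel], [india]}: π^{-1}(V) = {hotel, india} ∉ τ ✗.
  V = {[golf], [hotel], [india]}: π^{-1}(V) = {golf, hotel, india} ∉ τ ✗.
  V = {[juliett=kilo]}: π^{-1}(V) = {juliett, kilo} ∉ τ ✗.
  V = {[golf], [juliett=kilo]}: π^{-1}(V) = {golf, juliett, kilo} ∉ τ ✗.
  V = {[hotel], [juliett=kilo]}: π^{-1}(V) = {hotel, juliett, kilo} ∉ τ ✗.
  V = {[golf], [hotel], [juliett=kilo]}: π^{-1}(V) = {golf, hotel, juliett, kilo} ∈ τ ✓.
  V = {[india], [juliett=kilo]}: π^{-1}(V) = {india, juliett, kilo} ∉ τ ✗.
  V = {[golf], [india], [juliett=kilo]}: π^{-1}(V) = {golf, india, juliett, kilo} ∉ τ ✗.
  V = {[hotel], [india], [juliett=kilo]}: π^{-1}(V) = {hotel, india, juliett, kilo} ∉ τ ✗.
  V = {[golf], [hotel], [india], [juliett=kilo]}: π^{-1}(V) = {golf, hotel, india, juliett, kilo} ∈ τ ✓.
Open sets in the quotient: τ_Q = {{}, {[golf]}, {[hotel]}, {[golf], [hotel]}, {[golf], [hotel], [juliett=kilo]}, {[golf], [hotel], [india], [juliett=kilo]}} (6 elements).


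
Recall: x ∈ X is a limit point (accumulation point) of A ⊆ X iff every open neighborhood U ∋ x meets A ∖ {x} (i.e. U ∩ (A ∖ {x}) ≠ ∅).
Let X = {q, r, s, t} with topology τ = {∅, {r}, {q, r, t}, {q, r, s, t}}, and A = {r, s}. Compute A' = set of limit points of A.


A' = {q, s, t}

For each x ∈ X, list the open sets U ∈ τ with x ∈ U, then check whether U ∩ (A ∖ {x}) ≠ ∅ for every such U.
  x = q: opens ∋ x are {q, r, t}, {q, r, s, t}; each meets A ∖ {q}, so x IS a limit point.
  x = r: open {r} ∋ x has {r} ∩ (A ∖ {r}) = ∅, so x is NOT a limit point.
  x = s: opens ∋ x are {q, r, s, t}; each meets A ∖ {s}, so x IS a limit point.
  x = t: opens ∋ x are {q, r, t}, {q, r, s, t}; each meets A ∖ {t}, so x IS a limit point.
Collecting: A' = {q, s, t}.


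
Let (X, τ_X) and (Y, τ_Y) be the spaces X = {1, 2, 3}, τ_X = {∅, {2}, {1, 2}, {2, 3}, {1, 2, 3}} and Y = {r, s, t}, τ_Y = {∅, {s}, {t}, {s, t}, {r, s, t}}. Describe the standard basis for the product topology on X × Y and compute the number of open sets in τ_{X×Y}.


Basis B = {∅ × ∅, {2} × {s}, {2} × {t}, {1, 2} × {s}, {1, 2} × {t}, {2} × {s, t}, {2, 3} × {s}, {2, 3} × {t}, {1, 2, 3} × {s}, {1, 2, 3} × {t}, {2} × {r, s, t}, {1, 2} × {s, t}, {2, 3} × {s, t}, {1, 2} × {r, s, t}, {1, 2, 3} × {s, t}, {2, 3} × {r, s, t}, {1, 2, 3} × {r, s, t}}; |τ_{X×Y}| = 50.

Enumerate products U × V with U ∈ τ_X, V ∈ τ_Y (deduplicated):
  ∅ × ∅ = {} (∅)
  {2} × {s} = {(2,s)}
  {2} × {t} = {(2,t)}
  {1, 2} × {s} = {(1,s), (2,s)}
  {1, 2} × {t} = {(1,t), (2,t)}
  {2} × {s, t} = {(2,s), (2,t)}
  {2, 3} × {s} = {(2,s), (3,s)}
  {2, 3} × {t} = {(2,t), (3,t)}
  {1, 2, 3} × {s} = {(1,s), (2,s), (3,s)}
  {1, 2, 3} × {t} = {(1,t), (2,t), (3,t)}
  {2} × {r, s, t} = {(2,r), (2,s), (2,t)}
  {1, 2} × {s, t} = {(1,s), (1,t), (2,s), (2,t)}
  {2, 3} × {s, t} = {(2,s), (2,t), (3,s), (3,t)}
  {1, 2} × {r, s, t} = {(1,r), (1,s), (1,t), (2,r), (2,s), (2,t)}
  {1, 2, 3} × {s, t} = {(1,s), (1,t), (2,s), (2,t), (3,s), (3,t)}
  {2, 3} × {r, s, t} = {(2,r), (2,s), (2,t), (3,r), (3,s), (3,t)}
  {1, 2, 3} × {r, s, t} = {(1,r), (1,s), (1,t), (2,r), (2,s), (2,t), (3,r), (3,s), (3,t)}
These 17 distinct sets form the basis B.
Close under arbitrary unions to get τ_{X×Y}; counting gives |τ_{X×Y}| = 50.


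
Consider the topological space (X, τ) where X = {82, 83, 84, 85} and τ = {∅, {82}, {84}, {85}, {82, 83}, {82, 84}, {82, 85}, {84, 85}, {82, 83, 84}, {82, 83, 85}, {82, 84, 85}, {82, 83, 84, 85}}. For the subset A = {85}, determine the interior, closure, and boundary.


int(A) = {85}, cl(A) = {85}, ∂A = ∅.

Closed sets in (X, τ) are complements of opens:
  closed(X, τ) = {∅, {83}, {84}, {85}, {82, 83}, {83, 84}, {83, 85}, {84, 85}, {82, 83, 84}, {82, 83, 85}, {83, 84, 85}, {82, 83, 84, 85}}.
int(A) = ⋃ {U ∈ τ : U ⊆ A}. Opens contained in A: ∅, {85}.
Taking the union of these: int(A) = {85}.
cl(A) = ⋂ {C closed : A ⊆ C}. Closed sets containing A: {85}, {83, 85}, {84, 85}, {82, 83, 85}, {83, 84, 85}, {82, 83, 84, 85}.
Intersecting these: cl(A) = {85}.
∂A = cl(A) ∖ int(A) = {85} ∖ {85} = ∅.


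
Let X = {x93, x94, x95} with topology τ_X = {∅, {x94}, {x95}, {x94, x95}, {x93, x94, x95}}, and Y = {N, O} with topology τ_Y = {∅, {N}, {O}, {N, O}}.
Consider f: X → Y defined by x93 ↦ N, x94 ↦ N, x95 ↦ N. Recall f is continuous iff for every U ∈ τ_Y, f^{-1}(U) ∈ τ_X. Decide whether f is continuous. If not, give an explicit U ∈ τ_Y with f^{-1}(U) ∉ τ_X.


f IS continuous.

Compute f^{-1}(U) for each U ∈ τ_Y:
  U = ∅: f^{-1}(U) = ∅ ∈ τ_X ✓.
  U = {N}: f^{-1}(U) = {x93, x94, x95} ∈ τ_X ✓.
  U = {O}: f^{-1}(U) = ∅ ∈ τ_X ✓.
  U = {N, O}: f^{-1}(U) = {x93, x94, x95} ∈ τ_X ✓.
Every preimage lies in τ_X, so f IS continuous.


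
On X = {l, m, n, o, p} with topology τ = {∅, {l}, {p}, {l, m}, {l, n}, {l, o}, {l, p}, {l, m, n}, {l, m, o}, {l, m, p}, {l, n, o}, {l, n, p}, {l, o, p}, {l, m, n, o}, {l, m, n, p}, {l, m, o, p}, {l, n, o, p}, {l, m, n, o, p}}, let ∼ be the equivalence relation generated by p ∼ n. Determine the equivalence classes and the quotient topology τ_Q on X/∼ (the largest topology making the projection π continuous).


X/∼ = {[l], [m], [n=p], [o]}; |τ_Q| = 9.

Equivalence classes: [l], [m], [n=p], [o].
Quotient map π: X → X/∼ sends l ↦ [l], m ↦ [m], n ↦ [n=p], o ↦ [o], p ↦ [n=p].
For each subset V ⊆ X/∼, compute π^{-1}(V) ⊆ X and check whether π^{-1}(V) ∈ τ. V is open in τ_Q iff π^{-1}(V) ∈ τ.
  V = {}: π^{-1}(V) = ∅ ∈ τ ✓.
  V = {[l]}: π^{-1}(V) = {l} ∈ τ ✓.
  V = {[m]}: π^{-1}(V) = {m} ∉ τ ✗.
  V = {[l], [m]}: π^{-1}(V) = {l, m} ∈ τ ✓.
  V = {[n=p]}: π^{-1}(V) = {n, p} ∉ τ ✗.
  V = {[l], [n=p]}: π^{-1}(V) = {l, n, p} ∈ τ ✓.
  V = {[m], [n=p]}: π^{-1}(V) = {m, n, p} ∉ τ ✗.
  V = {[l], [m], [n=p]}: π^{-1}(V) = {l, m, n, p} ∈ τ ✓.
  V = {[o]}: π^{-1}(V) = {o} ∉ τ ✗.
  V = {[l], [o]}: π^{-1}(V) = {l, o} ∈ τ ✓.
  V = {[m], [o]}: π^{-1}(V) = {m, o} ∉ τ ✗.
  V = {[l], [m], [o]}: π^{-1}(V) = {l, m, o} ∈ τ ✓.
  V = {[n=p], [o]}: π^{-1}(V) = {n, o, p} ∉ τ ✗.
  V = {[l], [n=p], [o]}: π^{-1}(V) = {l, n, o, p} ∈ τ ✓.
  V = {[m], [n=p], [o]}: π^{-1}(V) = {m, n, o, p} ∉ τ ✗.
  V = {[l], [m], [n=p], [o]}: π^{-1}(V) = {l, m, n, o, p} ∈ τ ✓.
Open sets in the quotient: τ_Q = {{}, {[l]}, {[l], [m]}, {[l], [n=p]}, {[l], [m], [n=p]}, {[l], [o]}, {[l], [m], [o]}, {[l], [n=p], [o]}, {[l], [m], [n=p], [o]}} (9 elements).


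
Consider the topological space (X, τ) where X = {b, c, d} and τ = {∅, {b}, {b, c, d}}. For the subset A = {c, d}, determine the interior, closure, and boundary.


int(A) = ∅, cl(A) = {c, d}, ∂A = {c, d}.

Closed sets in (X, τ) are complements of opens:
  closed(X, τ) = {∅, {c, d}, {b, c, d}}.
int(A) = ⋃ {U ∈ τ : U ⊆ A}. Opens contained in A: ∅.
Taking the union of these: int(A) = ∅.
cl(A) = ⋂ {C closed : A ⊆ C}. Closed sets containing A: {c, d}, {b, c, d}.
Intersecting these: cl(A) = {c, d}.
∂A = cl(A) ∖ int(A) = {c, d} ∖ ∅ = {c, d}.


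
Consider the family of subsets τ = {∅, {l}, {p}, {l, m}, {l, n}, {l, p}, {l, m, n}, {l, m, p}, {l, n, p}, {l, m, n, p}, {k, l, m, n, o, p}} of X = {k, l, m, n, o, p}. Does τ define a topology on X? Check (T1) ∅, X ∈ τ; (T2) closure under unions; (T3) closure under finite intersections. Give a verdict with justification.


τ IS a topology on X.

Axiom (T1): ∅ ∈ τ? Yes; X ∈ τ? Yes.
Axiom (T2/T3): check pairwise unions and intersections of members of τ.
All pairwise intersections and unions checked — each lies in τ. Therefore τ satisfies (T1), (T2), (T3): it IS a topology on X.


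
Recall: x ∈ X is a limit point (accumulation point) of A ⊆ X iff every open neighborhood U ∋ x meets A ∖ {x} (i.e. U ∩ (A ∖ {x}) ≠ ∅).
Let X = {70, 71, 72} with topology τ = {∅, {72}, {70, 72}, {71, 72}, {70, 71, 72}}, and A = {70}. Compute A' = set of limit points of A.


A' = ∅

For each x ∈ X, list the open sets U ∈ τ with x ∈ U, then check whether U ∩ (A ∖ {x}) ≠ ∅ for every such U.
  x = 70: open {70, 72} ∋ x has {70, 72} ∩ (A ∖ {70}) = ∅, so x is NOT a limit point.
  x = 71: open {71, 72} ∋ x has {71, 72} ∩ (A ∖ {71}) = ∅, so x is NOT a limit point.
  x = 72: open {72} ∋ x has {72} ∩ (A ∖ {72}) = ∅, so x is NOT a limit point.
Collecting: A' = ∅.


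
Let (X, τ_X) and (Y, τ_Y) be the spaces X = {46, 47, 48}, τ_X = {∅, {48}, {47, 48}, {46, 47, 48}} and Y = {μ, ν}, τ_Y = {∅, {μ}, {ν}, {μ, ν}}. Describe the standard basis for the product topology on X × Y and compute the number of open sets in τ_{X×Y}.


Basis B = {∅ × ∅, {48} × {μ}, {48} × {ν}, {47, 48} × {μ}, {47, 48} × {ν}, {48} × {μ, ν}, {46, 47, 48} × {μ}, {46, 47, 48} × {ν}, {47, 48} × {μ, ν}, {46, 47, 48} × {μ, ν}}; |τ_{X×Y}| = 16.

Enumerate products U × V with U ∈ τ_X, V ∈ τ_Y (deduplicated):
  ∅ × ∅ = {} (∅)
  {48} × {μ} = {(48,μ)}
  {48} × {ν} = {(48,ν)}
  {47, 48} × {μ} = {(47,μ), (48,μ)}
  {47, 48} × {ν} = {(47,ν), (48,ν)}
  {48} × {μ, ν} = {(48,μ), (48,ν)}
  {46, 47, 48} × {μ} = {(46,μ), (47,μ), (48,μ)}
  {46, 47, 48} × {ν} = {(46,ν), (47,ν), (48,ν)}
  {47, 48} × {μ, ν} = {(47,μ), (47,ν), (48,μ), (48,ν)}
  {46, 47, 48} × {μ, ν} = {(46,μ), (46,ν), (47,μ), (47,ν), (48,μ), (48,ν)}
These 10 distinct sets form the basis B.
Close under arbitrary unions to get τ_{X×Y}; counting gives |τ_{X×Y}| = 16.


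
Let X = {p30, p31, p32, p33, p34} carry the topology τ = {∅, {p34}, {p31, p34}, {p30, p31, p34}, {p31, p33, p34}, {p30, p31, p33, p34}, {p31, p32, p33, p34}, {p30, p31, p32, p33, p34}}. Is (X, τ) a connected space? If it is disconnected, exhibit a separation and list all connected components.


(X, τ) is connected.

Find clopen sets (U ∈ τ with X ∖ U ∈ τ):
  U = ∅, X ∖ U = {p30, p31, p32, p33, p34} — both open, so U is clopen.
  U = {p30, p31, p32, p33, p34}, X ∖ U = ∅ — both open, so U is clopen.
Only trivial clopens (∅ and X) exist, so (X, τ) is connected.
Compute connected components by grouping points that agree on all clopens:
  component: {p30, p31, p32, p33, p34}


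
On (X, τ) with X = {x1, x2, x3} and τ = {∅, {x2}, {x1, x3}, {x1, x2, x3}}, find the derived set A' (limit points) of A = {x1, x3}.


A' = {x1, x3}

For each x ∈ X, list the open sets U ∈ τ with x ∈ U, then check whether U ∩ (A ∖ {x}) ≠ ∅ for every such U.
  x = x1: opens ∋ x are {x1, x3}, {x1, x2, x3}; each meets A ∖ {x1}, so x IS a limit point.
  x = x2: open {x2} ∋ x has {x2} ∩ (A ∖ {x2}) = ∅, so x is NOT a limit point.
  x = x3: opens ∋ x are {x1, x3}, {x1, x2, x3}; each meets A ∖ {x3}, so x IS a limit point.
Collecting: A' = {x1, x3}.


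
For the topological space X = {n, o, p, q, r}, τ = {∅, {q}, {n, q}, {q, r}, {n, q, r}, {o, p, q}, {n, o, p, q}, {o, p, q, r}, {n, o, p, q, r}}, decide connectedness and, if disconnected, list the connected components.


(X, τ) is connected.

Find clopen sets (U ∈ τ with X ∖ U ∈ τ):
  U = ∅, X ∖ U = {n, o, p, q, r} — both open, so U is clopen.
  U = {n, o, p, q, r}, X ∖ U = ∅ — both open, so U is clopen.
Only trivial clopens (∅ and X) exist, so (X, τ) is connected.
Compute connected components by grouping points that agree on all clopens:
  component: {n, o, p, q, r}


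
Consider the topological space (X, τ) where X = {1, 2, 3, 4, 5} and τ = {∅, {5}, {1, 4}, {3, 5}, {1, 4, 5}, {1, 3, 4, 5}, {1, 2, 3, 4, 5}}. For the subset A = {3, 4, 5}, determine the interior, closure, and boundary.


int(A) = {3, 5}, cl(A) = {1, 2, 3, 4, 5}, ∂A = {1, 2, 4}.

Closed sets in (X, τ) are complements of opens:
  closed(X, τ) = {∅, {2}, {2, 3}, {1, 2, 4}, {2, 3, 5}, {1, 2, 3, 4}, {1, 2, 3, 4, 5}}.
int(A) = ⋃ {U ∈ τ : U ⊆ A}. Opens contained in A: ∅, {5}, {3, 5}.
Taking the union of these: int(A) = {3, 5}.
cl(A) = ⋂ {C closed : A ⊆ C}. Closed sets containing A: {1, 2, 3, 4, 5}.
Intersecting these: cl(A) = {1, 2, 3, 4, 5}.
∂A = cl(A) ∖ int(A) = {1, 2, 3, 4, 5} ∖ {3, 5} = {1, 2, 4}.


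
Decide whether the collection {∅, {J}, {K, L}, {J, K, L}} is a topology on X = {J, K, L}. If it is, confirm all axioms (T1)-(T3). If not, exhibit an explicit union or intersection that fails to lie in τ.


τ IS a topology on X.

Axiom (T1): ∅ ∈ τ? Yes; X ∈ τ? Yes.
Axiom (T2/T3): check pairwise unions and intersections of members of τ.
All pairwise intersections and unions checked — each lies in τ. Therefore τ satisfies (T1), (T2), (T3): it IS a topology on X.


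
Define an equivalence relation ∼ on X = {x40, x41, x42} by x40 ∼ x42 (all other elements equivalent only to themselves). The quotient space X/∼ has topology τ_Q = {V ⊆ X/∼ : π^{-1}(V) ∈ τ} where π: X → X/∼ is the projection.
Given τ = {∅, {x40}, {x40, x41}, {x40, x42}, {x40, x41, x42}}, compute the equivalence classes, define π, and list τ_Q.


X/∼ = {[x40=x42], [x41]}; |τ_Q| = 3.

Equivalence classes: [x40=x42], [x41].
Quotient map π: X → X/∼ sends x40 ↦ [x40=x42], x41 ↦ [x41], x42 ↦ [x40=x42].
For each subset V ⊆ X/∼, compute π^{-1}(V) ⊆ X and check whether π^{-1}(V) ∈ τ. V is open in τ_Q iff π^{-1}(V) ∈ τ.
  V = {}: π^{-1}(V) = ∅ ∈ τ ✓.
  V = {[x40=x42]}: π^{-1}(V) = {x40, x42} ∈ τ ✓.
  V = {[x41]}: π^{-1}(V) = {x41} ∉ τ ✗.
  V = {[x40=x42], [x41]}: π^{-1}(V) = {x40, x41, x42} ∈ τ ✓.
Open sets in the quotient: τ_Q = {{}, {[x40=x42]}, {[x40=x42], [x41]}} (3 elements).


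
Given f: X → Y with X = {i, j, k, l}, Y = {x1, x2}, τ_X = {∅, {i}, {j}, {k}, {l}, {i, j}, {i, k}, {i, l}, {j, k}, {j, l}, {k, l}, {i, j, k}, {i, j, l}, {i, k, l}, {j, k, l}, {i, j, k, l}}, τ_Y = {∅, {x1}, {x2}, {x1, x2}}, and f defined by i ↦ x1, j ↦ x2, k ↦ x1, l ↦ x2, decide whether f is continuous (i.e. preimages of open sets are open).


f IS continuous.

Compute f^{-1}(U) for each U ∈ τ_Y:
  U = ∅: f^{-1}(U) = ∅ ∈ τ_X ✓.
  U = {x1}: f^{-1}(U) = {i, k} ∈ τ_X ✓.
  U = {x2}: f^{-1}(U) = {j, l} ∈ τ_X ✓.
  U = {x1, x2}: f^{-1}(U) = {i, j, k, l} ∈ τ_X ✓.
Every preimage lies in τ_X, so f IS continuous.


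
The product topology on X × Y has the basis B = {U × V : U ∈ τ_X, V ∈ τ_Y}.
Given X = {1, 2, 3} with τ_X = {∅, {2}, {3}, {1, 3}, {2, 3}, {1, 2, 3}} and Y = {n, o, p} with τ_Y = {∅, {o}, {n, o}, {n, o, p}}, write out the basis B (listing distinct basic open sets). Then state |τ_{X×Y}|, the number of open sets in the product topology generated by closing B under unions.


Basis B = {∅ × ∅, {2} × {o}, {3} × {o}, {1, 3} × {o}, {2} × {n, o}, {2, 3} × {o}, {3} × {n, o}, {1, 2, 3} × {o}, {2} × {n, o, p}, {3} × {n, o, p}, {1, 3} × {n, o}, {2, 3} × {n, o}, {1, 3} × {n, o, p}, {1, 2, 3} × {n, o}, {2, 3} × {n, o, p}, {1, 2, 3} × {n, o, p}}; |τ_{X×Y}| = 40.

Enumerate products U × V with U ∈ τ_X, V ∈ τ_Y (deduplicated):
  ∅ × ∅ = {} (∅)
  {2} × {o} = {(2,o)}
  {3} × {o} = {(3,o)}
  {1, 3} × {o} = {(1,o), (3,o)}
  {2} × {n, o} = {(2,n), (2,o)}
  {2, 3} × {o} = {(2,o), (3,o)}
  {3} × {n, o} = {(3,n), (3,o)}
  {1, 2, 3} × {o} = {(1,o), (2,o), (3,o)}
  {2} × {n, o, p} = {(2,n), (2,o), (2,p)}
  {3} × {n, o, p} = {(3,n), (3,o), (3,p)}
  {1, 3} × {n, o} = {(1,n), (1,o), (3,n), (3,o)}
  {2, 3} × {n, o} = {(2,n), (2,o), (3,n), (3,o)}
  {1, 3} × {n, o, p} = {(1,n), (1,o), (1,p), (3,n), (3,o), (3,p)}
  {1, 2, 3} × {n, o} = {(1,n), (1,o), (2,n), (2,o), (3,n), (3,o)}
  {2, 3} × {n, o, p} = {(2,n), (2,o), (2,p), (3,n), (3,o), (3,p)}
  {1, 2, 3} × {n, o, p} = {(1,n), (1,o), (1,p), (2,n), (2,o), (2,p), (3,n), (3,o), (3,p)}
These 16 distinct sets form the basis B.
Close under arbitrary unions to get τ_{X×Y}; counting gives |τ_{X×Y}| = 40.


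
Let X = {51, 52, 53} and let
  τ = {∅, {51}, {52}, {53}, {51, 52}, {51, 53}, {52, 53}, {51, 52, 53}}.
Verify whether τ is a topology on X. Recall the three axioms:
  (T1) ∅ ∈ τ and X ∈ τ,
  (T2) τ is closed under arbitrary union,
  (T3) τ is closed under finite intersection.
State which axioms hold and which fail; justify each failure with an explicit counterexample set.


τ IS a topology on X.

Axiom (T1): ∅ ∈ τ? Yes; X ∈ τ? Yes.
Axiom (T2/T3): check pairwise unions and intersections of members of τ.
All pairwise intersections and unions checked — each lies in τ. Therefore τ satisfies (T1), (T2), (T3): it IS a topology on X.


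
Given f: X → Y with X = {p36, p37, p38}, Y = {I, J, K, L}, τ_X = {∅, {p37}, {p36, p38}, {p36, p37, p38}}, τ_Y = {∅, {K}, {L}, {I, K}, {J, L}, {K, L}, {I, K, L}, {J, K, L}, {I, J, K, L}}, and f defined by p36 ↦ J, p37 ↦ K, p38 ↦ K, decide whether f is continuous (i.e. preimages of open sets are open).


f is NOT continuous.

Compute f^{-1}(U) for each U ∈ τ_Y:
  U = ∅: f^{-1}(U) = ∅ ∈ τ_X ✓.
  U = {K}: f^{-1}(U) = {p37, p38} ∉ τ_X ✗.
  U = {L}: f^{-1}(U) = ∅ ∈ τ_X ✓.
  U = {I, K}: f^{-1}(U) = {p37, p38} ∉ τ_X ✗.
  U = {J, L}: f^{-1}(U) = {p36} ∉ τ_X ✗.
  U = {K, L}: f^{-1}(U) = {p37, p38} ∉ τ_X ✗.
  U = {I, K, L}: f^{-1}(U) = {p37, p38} ∉ τ_X ✗.
  U = {J, K, L}: f^{-1}(U) = {p36, p37, p38} ∈ τ_X ✓.
  U = {I, J, K, L}: f^{-1}(U) = {p36, p37, p38} ∈ τ_X ✓.
Found U = {K} with f^{-1}(U) = {p37, p38} not in τ_X. Therefore f is NOT continuous.


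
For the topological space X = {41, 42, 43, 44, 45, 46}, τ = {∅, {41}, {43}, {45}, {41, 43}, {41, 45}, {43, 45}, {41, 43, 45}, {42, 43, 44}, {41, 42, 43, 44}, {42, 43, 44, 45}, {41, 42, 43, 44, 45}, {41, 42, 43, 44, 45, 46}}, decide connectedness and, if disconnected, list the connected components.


(X, τ) is connected.

Find clopen sets (U ∈ τ with X ∖ U ∈ τ):
  U = ∅, X ∖ U = {41, 42, 43, 44, 45, 46} — both open, so U is clopen.
  U = {41, 42, 43, 44, 45, 46}, X ∖ U = ∅ — both open, so U is clopen.
Only trivial clopens (∅ and X) exist, so (X, τ) is connected.
Compute connected components by grouping points that agree on all clopens:
  component: {41, 42, 43, 44, 45, 46}


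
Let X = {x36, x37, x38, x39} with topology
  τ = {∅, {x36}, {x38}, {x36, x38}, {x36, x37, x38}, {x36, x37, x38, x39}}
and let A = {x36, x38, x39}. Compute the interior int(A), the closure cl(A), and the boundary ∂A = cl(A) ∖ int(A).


int(A) = {x36, x38}, cl(A) = {x36, x37, x38, x39}, ∂A = {x37, x39}.

Closed sets in (X, τ) are complements of opens:
  closed(X, τ) = {∅, {x39}, {x37, x39}, {x36, x37, x39}, {x37, x38, x39}, {x36, x37, x38, x39}}.
int(A) = ⋃ {U ∈ τ : U ⊆ A}. Opens contained in A: ∅, {x36}, {x38}, {x36, x38}.
Taking the union of these: int(A) = {x36, x38}.
cl(A) = ⋂ {C closed : A ⊆ C}. Closed sets containing A: {x36, x37, x38, x39}.
Intersecting these: cl(A) = {x36, x37, x38, x39}.
∂A = cl(A) ∖ int(A) = {x36, x37, x38, x39} ∖ {x36, x38} = {x37, x39}.


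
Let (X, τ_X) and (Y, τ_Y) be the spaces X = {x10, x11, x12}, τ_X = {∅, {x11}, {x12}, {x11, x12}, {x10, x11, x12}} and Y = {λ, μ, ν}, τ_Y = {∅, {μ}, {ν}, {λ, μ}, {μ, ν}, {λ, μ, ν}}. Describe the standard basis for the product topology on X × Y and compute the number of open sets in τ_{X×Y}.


Basis B = {∅ × ∅, {x11} × {μ}, {x11} × {ν}, {x12} × {μ}, {x12} × {ν}, {x11} × {λ, μ}, {x11} × {μ, ν}, {x11, x12} × {μ}, {x11, x12} × {ν}, {x12} × {λ, μ}, {x12} × {μ, ν}, {x10, x11, x12} × {μ}, {x10, x11, x12} × {ν}, {x11} × {λ, μ, ν}, {x12} × {λ, μ, ν}, {x11, x12} × {λ, μ}, {x11, x12} × {μ, ν}, {x10, x11, x12} × {λ, μ}, {x10, x11, x12} × {μ, ν}, {x11, x12} × {λ, μ, ν}, {x10, x11, x12} × {λ, μ, ν}}; |τ_{X×Y}| = 70.

Enumerate products U × V with U ∈ τ_X, V ∈ τ_Y (deduplicated):
  ∅ × ∅ = {} (∅)
  {x11} × {μ} = {(x11,μ)}
  {x11} × {ν} = {(x11,ν)}
  {x12} × {μ} = {(x12,μ)}
  {x12} × {ν} = {(x12,ν)}
  {x11} × {λ, μ} = {(x11,λ), (x11,μ)}
  {x11} × {μ, ν} = {(x11,μ), (x11,ν)}
  {x11, x12} × {μ} = {(x11,μ), (x12,μ)}
  {x11, x12} × {ν} = {(x11,ν), (x12,ν)}
  {x12} × {λ, μ} = {(x12,λ), (x12,μ)}
  {x12} × {μ, ν} = {(x12,μ), (x12,ν)}
  {x10, x11, x12} × {μ} = {(x10,μ), (x11,μ), (x12,μ)}
  {x10, x11, x12} × {ν} = {(x10,ν), (x11,ν), (x12,ν)}
  {x11} × {λ, μ, ν} = {(x11,λ), (x11,μ), (x11,ν)}
  {x12} × {λ, μ, ν} = {(x12,λ), (x12,μ), (x12,ν)}
  {x11, x12} × {λ, μ} = {(x11,λ), (x11,μ), (x12,λ), (x12,μ)}
  {x11, x12} × {μ, ν} = {(x11,μ), (x11,ν), (x12,μ), (x12,ν)}
  {x10, x11, x12} × {λ, μ} = {(x10,λ), (x10,μ), (x11,λ), (x11,μ), (x12,λ), (x12,μ)}
  {x10, x11, x12} × {μ, ν} = {(x10,μ), (x10,ν), (x11,μ), (x11,ν), (x12,μ), (x12,ν)}
  {x11, x12} × {λ, μ, ν} = {(x11,λ), (x11,μ), (x11,ν), (x12,λ), (x12,μ), (x12,ν)}
  {x10, x11, x12} × {λ, μ, ν} = {(x10,λ), (x10,μ), (x10,ν), (x11,λ), (x11,μ), (x11,ν), (x12,λ), (x12,μ), (x12,ν)}
These 21 distinct sets form the basis B.
Close under arbitrary unions to get τ_{X×Y}; counting gives |τ_{X×Y}| = 70.
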